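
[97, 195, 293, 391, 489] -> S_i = 97 + 98*i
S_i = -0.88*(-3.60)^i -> [-0.88, 3.17, -11.4, 41.06, -147.81]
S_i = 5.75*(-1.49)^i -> [5.75, -8.57, 12.77, -19.02, 28.34]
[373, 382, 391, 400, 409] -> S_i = 373 + 9*i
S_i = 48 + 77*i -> [48, 125, 202, 279, 356]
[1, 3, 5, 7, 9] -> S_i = 1 + 2*i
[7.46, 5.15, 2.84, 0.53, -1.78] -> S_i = 7.46 + -2.31*i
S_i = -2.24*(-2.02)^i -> [-2.24, 4.52, -9.14, 18.46, -37.3]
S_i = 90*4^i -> [90, 360, 1440, 5760, 23040]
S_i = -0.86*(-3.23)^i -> [-0.86, 2.78, -8.97, 28.98, -93.61]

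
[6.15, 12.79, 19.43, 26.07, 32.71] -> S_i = 6.15 + 6.64*i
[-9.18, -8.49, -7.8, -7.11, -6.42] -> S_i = -9.18 + 0.69*i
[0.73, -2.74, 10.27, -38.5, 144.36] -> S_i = 0.73*(-3.75)^i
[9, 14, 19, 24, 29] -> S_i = 9 + 5*i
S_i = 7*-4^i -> [7, -28, 112, -448, 1792]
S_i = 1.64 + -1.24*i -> [1.64, 0.4, -0.84, -2.08, -3.32]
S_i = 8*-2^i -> [8, -16, 32, -64, 128]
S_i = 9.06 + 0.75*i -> [9.06, 9.81, 10.56, 11.31, 12.06]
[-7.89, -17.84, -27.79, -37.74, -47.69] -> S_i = -7.89 + -9.95*i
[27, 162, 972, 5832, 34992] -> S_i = 27*6^i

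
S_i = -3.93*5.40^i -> [-3.93, -21.22, -114.6, -618.83, -3341.7]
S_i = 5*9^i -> [5, 45, 405, 3645, 32805]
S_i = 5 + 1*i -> [5, 6, 7, 8, 9]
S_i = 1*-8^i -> [1, -8, 64, -512, 4096]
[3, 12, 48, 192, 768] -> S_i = 3*4^i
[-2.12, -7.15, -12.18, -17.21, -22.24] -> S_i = -2.12 + -5.03*i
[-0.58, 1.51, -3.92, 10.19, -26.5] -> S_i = -0.58*(-2.60)^i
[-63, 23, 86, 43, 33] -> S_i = Random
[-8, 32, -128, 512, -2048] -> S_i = -8*-4^i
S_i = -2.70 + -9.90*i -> [-2.7, -12.6, -22.5, -32.4, -42.3]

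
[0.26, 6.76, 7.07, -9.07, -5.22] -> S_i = Random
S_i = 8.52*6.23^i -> [8.52, 53.08, 330.69, 2060.17, 12834.88]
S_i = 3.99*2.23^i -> [3.99, 8.9, 19.84, 44.25, 98.67]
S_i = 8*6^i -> [8, 48, 288, 1728, 10368]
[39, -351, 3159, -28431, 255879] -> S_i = 39*-9^i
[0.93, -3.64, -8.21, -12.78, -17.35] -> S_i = 0.93 + -4.57*i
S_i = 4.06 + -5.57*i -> [4.06, -1.51, -7.08, -12.65, -18.22]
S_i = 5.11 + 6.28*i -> [5.11, 11.39, 17.67, 23.95, 30.23]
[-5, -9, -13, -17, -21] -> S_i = -5 + -4*i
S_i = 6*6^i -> [6, 36, 216, 1296, 7776]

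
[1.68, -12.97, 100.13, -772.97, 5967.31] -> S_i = 1.68*(-7.72)^i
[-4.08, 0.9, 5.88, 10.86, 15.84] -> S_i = -4.08 + 4.98*i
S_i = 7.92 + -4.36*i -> [7.92, 3.56, -0.8, -5.16, -9.52]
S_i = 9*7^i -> [9, 63, 441, 3087, 21609]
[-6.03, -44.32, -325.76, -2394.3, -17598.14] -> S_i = -6.03*7.35^i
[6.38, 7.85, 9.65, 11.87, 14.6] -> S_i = 6.38*1.23^i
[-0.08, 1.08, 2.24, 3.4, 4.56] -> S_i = -0.08 + 1.16*i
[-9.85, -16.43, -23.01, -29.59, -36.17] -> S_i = -9.85 + -6.58*i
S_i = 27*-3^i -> [27, -81, 243, -729, 2187]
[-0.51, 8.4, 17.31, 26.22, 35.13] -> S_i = -0.51 + 8.91*i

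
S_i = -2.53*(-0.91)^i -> [-2.53, 2.3, -2.1, 1.91, -1.73]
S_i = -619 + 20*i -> [-619, -599, -579, -559, -539]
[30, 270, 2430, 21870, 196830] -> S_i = 30*9^i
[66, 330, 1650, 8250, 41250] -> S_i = 66*5^i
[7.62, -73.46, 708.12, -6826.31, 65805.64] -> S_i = 7.62*(-9.64)^i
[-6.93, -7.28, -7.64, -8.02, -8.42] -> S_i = -6.93*1.05^i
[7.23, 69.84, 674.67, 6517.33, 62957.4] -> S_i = 7.23*9.66^i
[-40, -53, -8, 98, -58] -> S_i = Random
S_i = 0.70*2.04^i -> [0.7, 1.43, 2.91, 5.94, 12.12]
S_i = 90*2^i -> [90, 180, 360, 720, 1440]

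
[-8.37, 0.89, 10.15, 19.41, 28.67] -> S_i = -8.37 + 9.26*i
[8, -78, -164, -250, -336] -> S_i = 8 + -86*i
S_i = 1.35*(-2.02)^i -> [1.35, -2.73, 5.51, -11.13, 22.48]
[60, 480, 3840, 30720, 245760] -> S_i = 60*8^i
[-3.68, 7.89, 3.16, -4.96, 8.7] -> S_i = Random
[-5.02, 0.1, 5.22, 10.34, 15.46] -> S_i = -5.02 + 5.12*i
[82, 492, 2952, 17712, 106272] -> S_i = 82*6^i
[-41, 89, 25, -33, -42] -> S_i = Random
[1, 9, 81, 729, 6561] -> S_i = 1*9^i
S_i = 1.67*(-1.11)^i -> [1.67, -1.85, 2.06, -2.28, 2.54]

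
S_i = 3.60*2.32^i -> [3.6, 8.35, 19.38, 44.95, 104.29]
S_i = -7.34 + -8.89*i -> [-7.34, -16.23, -25.12, -34.01, -42.9]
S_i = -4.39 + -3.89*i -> [-4.39, -8.28, -12.17, -16.06, -19.95]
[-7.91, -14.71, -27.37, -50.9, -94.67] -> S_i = -7.91*1.86^i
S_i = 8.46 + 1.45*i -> [8.46, 9.91, 11.36, 12.81, 14.26]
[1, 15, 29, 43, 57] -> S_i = 1 + 14*i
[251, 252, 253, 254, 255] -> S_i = 251 + 1*i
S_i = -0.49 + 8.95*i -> [-0.49, 8.46, 17.41, 26.36, 35.31]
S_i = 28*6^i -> [28, 168, 1008, 6048, 36288]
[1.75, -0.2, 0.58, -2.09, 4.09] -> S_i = Random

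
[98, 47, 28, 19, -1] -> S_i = Random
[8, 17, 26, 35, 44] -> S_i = 8 + 9*i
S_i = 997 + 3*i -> [997, 1000, 1003, 1006, 1009]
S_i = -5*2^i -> [-5, -10, -20, -40, -80]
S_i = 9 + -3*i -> [9, 6, 3, 0, -3]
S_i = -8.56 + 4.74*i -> [-8.56, -3.82, 0.92, 5.66, 10.4]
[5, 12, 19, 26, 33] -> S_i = 5 + 7*i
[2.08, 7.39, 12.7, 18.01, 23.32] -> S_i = 2.08 + 5.31*i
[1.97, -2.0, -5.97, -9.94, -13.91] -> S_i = 1.97 + -3.97*i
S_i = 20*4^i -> [20, 80, 320, 1280, 5120]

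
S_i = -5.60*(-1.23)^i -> [-5.6, 6.89, -8.47, 10.42, -12.82]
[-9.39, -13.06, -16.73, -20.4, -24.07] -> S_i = -9.39 + -3.67*i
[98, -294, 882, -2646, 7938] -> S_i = 98*-3^i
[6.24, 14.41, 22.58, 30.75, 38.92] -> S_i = 6.24 + 8.17*i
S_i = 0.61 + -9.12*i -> [0.61, -8.51, -17.63, -26.75, -35.87]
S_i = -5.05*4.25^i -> [-5.05, -21.46, -91.22, -387.67, -1647.58]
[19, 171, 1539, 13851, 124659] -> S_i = 19*9^i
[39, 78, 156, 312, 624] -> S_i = 39*2^i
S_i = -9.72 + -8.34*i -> [-9.72, -18.06, -26.4, -34.74, -43.08]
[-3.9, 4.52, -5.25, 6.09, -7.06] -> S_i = -3.90*(-1.16)^i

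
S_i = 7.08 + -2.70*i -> [7.08, 4.38, 1.68, -1.02, -3.72]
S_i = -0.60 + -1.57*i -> [-0.6, -2.17, -3.74, -5.31, -6.88]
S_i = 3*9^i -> [3, 27, 243, 2187, 19683]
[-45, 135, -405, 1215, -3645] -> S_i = -45*-3^i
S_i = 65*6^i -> [65, 390, 2340, 14040, 84240]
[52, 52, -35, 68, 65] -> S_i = Random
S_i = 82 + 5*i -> [82, 87, 92, 97, 102]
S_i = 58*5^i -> [58, 290, 1450, 7250, 36250]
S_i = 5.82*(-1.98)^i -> [5.82, -11.52, 22.82, -45.18, 89.45]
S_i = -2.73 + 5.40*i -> [-2.73, 2.67, 8.07, 13.47, 18.87]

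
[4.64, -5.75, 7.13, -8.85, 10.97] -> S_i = 4.64*(-1.24)^i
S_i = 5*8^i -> [5, 40, 320, 2560, 20480]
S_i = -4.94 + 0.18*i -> [-4.94, -4.76, -4.58, -4.4, -4.22]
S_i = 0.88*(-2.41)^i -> [0.88, -2.12, 5.11, -12.32, 29.69]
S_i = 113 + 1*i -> [113, 114, 115, 116, 117]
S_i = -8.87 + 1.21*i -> [-8.87, -7.66, -6.45, -5.24, -4.03]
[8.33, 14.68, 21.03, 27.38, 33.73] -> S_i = 8.33 + 6.35*i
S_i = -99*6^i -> [-99, -594, -3564, -21384, -128304]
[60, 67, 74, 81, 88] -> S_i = 60 + 7*i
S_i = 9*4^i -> [9, 36, 144, 576, 2304]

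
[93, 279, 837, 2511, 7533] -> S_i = 93*3^i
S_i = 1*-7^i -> [1, -7, 49, -343, 2401]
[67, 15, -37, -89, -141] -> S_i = 67 + -52*i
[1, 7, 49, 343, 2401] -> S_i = 1*7^i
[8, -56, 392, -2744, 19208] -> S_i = 8*-7^i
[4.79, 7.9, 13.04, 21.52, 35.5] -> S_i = 4.79*1.65^i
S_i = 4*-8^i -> [4, -32, 256, -2048, 16384]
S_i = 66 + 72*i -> [66, 138, 210, 282, 354]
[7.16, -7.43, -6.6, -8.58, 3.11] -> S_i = Random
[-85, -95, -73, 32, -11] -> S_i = Random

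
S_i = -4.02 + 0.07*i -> [-4.02, -3.95, -3.88, -3.81, -3.74]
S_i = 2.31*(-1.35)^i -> [2.31, -3.12, 4.21, -5.68, 7.67]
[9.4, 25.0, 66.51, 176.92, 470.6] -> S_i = 9.40*2.66^i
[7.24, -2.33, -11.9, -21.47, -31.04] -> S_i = 7.24 + -9.57*i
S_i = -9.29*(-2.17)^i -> [-9.29, 20.16, -43.75, 94.93, -205.99]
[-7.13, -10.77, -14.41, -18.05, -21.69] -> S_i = -7.13 + -3.64*i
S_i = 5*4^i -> [5, 20, 80, 320, 1280]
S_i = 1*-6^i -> [1, -6, 36, -216, 1296]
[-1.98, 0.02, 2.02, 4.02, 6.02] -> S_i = -1.98 + 2.00*i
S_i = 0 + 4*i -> [0, 4, 8, 12, 16]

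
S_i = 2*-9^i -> [2, -18, 162, -1458, 13122]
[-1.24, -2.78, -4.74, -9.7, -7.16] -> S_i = Random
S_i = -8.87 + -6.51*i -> [-8.87, -15.38, -21.89, -28.4, -34.91]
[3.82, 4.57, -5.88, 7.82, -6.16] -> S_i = Random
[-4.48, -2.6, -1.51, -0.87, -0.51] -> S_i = -4.48*0.58^i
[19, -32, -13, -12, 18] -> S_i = Random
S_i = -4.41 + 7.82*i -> [-4.41, 3.41, 11.23, 19.05, 26.87]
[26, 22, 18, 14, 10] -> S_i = 26 + -4*i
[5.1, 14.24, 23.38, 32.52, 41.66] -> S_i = 5.10 + 9.14*i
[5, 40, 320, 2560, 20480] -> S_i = 5*8^i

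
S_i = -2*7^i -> [-2, -14, -98, -686, -4802]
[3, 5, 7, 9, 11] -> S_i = 3 + 2*i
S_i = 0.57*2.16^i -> [0.57, 1.23, 2.66, 5.74, 12.41]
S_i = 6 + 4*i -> [6, 10, 14, 18, 22]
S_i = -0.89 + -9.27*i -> [-0.89, -10.16, -19.43, -28.7, -37.97]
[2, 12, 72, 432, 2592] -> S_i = 2*6^i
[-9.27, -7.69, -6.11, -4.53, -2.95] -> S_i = -9.27 + 1.58*i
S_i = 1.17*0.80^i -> [1.17, 0.94, 0.75, 0.6, 0.48]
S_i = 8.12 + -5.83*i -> [8.12, 2.29, -3.54, -9.37, -15.2]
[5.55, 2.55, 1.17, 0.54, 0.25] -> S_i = 5.55*0.46^i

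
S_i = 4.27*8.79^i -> [4.27, 37.53, 329.92, 2899.98, 25490.79]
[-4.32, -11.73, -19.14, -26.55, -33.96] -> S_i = -4.32 + -7.41*i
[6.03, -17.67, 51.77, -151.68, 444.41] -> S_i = 6.03*(-2.93)^i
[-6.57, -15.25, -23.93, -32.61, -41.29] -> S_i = -6.57 + -8.68*i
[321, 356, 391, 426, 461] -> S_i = 321 + 35*i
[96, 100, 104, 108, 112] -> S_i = 96 + 4*i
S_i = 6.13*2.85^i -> [6.13, 17.47, 49.79, 141.9, 404.43]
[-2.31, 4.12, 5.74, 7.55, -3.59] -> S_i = Random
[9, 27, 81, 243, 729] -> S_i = 9*3^i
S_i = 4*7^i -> [4, 28, 196, 1372, 9604]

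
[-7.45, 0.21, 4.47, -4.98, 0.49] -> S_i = Random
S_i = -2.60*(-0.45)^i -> [-2.6, 1.17, -0.53, 0.24, -0.11]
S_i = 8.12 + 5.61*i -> [8.12, 13.73, 19.34, 24.95, 30.56]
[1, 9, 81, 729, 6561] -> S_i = 1*9^i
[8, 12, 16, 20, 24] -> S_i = 8 + 4*i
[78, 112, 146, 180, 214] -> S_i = 78 + 34*i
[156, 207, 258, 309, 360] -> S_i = 156 + 51*i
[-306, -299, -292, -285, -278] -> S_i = -306 + 7*i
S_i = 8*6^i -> [8, 48, 288, 1728, 10368]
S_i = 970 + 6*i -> [970, 976, 982, 988, 994]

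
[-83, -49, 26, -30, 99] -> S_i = Random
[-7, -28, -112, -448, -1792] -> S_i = -7*4^i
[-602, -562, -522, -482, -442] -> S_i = -602 + 40*i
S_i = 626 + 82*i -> [626, 708, 790, 872, 954]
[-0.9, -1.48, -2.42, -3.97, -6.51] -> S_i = -0.90*1.64^i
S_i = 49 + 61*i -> [49, 110, 171, 232, 293]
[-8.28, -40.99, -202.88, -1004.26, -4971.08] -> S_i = -8.28*4.95^i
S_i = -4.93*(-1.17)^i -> [-4.93, 5.77, -6.75, 7.9, -9.24]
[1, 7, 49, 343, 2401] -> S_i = 1*7^i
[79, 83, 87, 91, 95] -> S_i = 79 + 4*i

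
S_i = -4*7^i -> [-4, -28, -196, -1372, -9604]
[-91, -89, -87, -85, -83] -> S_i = -91 + 2*i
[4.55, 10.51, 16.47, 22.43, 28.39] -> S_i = 4.55 + 5.96*i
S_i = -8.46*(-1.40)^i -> [-8.46, 11.84, -16.58, 23.21, -32.5]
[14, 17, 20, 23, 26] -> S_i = 14 + 3*i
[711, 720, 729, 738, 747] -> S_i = 711 + 9*i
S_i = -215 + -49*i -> [-215, -264, -313, -362, -411]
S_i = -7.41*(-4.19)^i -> [-7.41, 31.05, -130.09, 545.08, -2283.89]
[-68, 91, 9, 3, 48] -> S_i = Random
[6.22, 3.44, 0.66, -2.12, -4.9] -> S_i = 6.22 + -2.78*i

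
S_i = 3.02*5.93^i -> [3.02, 17.91, 106.2, 629.75, 3734.44]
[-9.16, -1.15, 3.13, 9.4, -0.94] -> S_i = Random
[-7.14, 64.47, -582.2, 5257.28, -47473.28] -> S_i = -7.14*(-9.03)^i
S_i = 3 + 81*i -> [3, 84, 165, 246, 327]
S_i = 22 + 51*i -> [22, 73, 124, 175, 226]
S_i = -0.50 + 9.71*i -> [-0.5, 9.21, 18.92, 28.63, 38.34]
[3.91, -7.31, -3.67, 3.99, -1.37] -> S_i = Random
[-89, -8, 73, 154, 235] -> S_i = -89 + 81*i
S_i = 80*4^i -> [80, 320, 1280, 5120, 20480]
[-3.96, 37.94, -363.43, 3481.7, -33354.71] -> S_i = -3.96*(-9.58)^i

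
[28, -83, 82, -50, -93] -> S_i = Random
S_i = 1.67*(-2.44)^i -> [1.67, -4.07, 9.94, -24.26, 59.19]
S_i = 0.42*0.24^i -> [0.42, 0.1, 0.02, 0.01, 0.0]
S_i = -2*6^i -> [-2, -12, -72, -432, -2592]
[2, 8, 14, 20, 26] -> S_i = 2 + 6*i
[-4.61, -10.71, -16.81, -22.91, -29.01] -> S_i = -4.61 + -6.10*i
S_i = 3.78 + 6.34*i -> [3.78, 10.12, 16.46, 22.8, 29.14]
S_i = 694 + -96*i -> [694, 598, 502, 406, 310]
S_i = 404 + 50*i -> [404, 454, 504, 554, 604]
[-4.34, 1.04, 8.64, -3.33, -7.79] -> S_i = Random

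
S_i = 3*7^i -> [3, 21, 147, 1029, 7203]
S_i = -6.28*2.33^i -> [-6.28, -14.63, -34.09, -79.44, -185.09]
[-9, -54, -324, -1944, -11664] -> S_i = -9*6^i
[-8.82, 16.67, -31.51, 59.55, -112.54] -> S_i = -8.82*(-1.89)^i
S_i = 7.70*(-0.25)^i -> [7.7, -1.92, 0.48, -0.12, 0.03]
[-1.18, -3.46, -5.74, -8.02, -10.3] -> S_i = -1.18 + -2.28*i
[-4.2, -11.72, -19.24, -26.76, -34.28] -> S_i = -4.20 + -7.52*i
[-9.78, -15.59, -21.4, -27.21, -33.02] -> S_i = -9.78 + -5.81*i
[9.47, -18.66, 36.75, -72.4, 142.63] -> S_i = 9.47*(-1.97)^i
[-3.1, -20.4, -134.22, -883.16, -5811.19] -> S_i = -3.10*6.58^i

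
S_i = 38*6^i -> [38, 228, 1368, 8208, 49248]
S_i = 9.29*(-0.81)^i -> [9.29, -7.52, 6.1, -4.94, 4.0]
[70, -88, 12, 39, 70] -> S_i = Random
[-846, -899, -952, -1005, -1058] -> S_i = -846 + -53*i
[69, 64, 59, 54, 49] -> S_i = 69 + -5*i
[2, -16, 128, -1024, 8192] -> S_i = 2*-8^i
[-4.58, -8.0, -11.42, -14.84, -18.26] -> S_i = -4.58 + -3.42*i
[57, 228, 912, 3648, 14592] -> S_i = 57*4^i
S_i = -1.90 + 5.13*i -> [-1.9, 3.23, 8.36, 13.49, 18.62]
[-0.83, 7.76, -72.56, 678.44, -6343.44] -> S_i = -0.83*(-9.35)^i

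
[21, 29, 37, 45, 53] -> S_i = 21 + 8*i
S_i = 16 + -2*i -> [16, 14, 12, 10, 8]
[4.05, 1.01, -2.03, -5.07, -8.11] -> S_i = 4.05 + -3.04*i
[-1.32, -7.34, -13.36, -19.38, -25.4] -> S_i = -1.32 + -6.02*i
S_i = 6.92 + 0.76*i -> [6.92, 7.68, 8.44, 9.2, 9.96]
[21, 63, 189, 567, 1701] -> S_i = 21*3^i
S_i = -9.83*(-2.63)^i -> [-9.83, 25.85, -67.99, 178.82, -470.3]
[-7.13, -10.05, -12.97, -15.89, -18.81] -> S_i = -7.13 + -2.92*i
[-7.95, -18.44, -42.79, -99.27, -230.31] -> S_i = -7.95*2.32^i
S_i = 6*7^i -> [6, 42, 294, 2058, 14406]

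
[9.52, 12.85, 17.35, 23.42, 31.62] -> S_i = 9.52*1.35^i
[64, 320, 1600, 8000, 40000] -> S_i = 64*5^i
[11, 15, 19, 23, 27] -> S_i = 11 + 4*i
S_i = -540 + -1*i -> [-540, -541, -542, -543, -544]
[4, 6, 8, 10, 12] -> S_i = 4 + 2*i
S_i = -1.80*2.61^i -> [-1.8, -4.7, -12.26, -32.0, -83.53]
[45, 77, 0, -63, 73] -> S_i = Random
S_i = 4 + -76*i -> [4, -72, -148, -224, -300]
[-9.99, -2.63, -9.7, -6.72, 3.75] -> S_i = Random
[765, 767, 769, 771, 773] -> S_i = 765 + 2*i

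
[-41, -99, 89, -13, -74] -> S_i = Random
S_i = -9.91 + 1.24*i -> [-9.91, -8.67, -7.43, -6.19, -4.95]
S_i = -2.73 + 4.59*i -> [-2.73, 1.86, 6.45, 11.04, 15.63]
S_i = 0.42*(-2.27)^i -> [0.42, -0.95, 2.16, -4.91, 11.15]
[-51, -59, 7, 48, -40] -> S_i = Random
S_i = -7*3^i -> [-7, -21, -63, -189, -567]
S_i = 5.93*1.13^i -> [5.93, 6.7, 7.57, 8.56, 9.67]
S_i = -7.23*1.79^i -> [-7.23, -12.94, -23.17, -41.47, -74.23]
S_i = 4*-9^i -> [4, -36, 324, -2916, 26244]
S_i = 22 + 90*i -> [22, 112, 202, 292, 382]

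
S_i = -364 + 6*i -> [-364, -358, -352, -346, -340]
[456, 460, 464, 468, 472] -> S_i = 456 + 4*i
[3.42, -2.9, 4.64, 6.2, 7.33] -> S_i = Random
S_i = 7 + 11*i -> [7, 18, 29, 40, 51]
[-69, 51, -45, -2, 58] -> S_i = Random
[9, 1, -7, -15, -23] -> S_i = 9 + -8*i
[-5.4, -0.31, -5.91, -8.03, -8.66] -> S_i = Random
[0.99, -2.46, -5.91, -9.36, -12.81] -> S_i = 0.99 + -3.45*i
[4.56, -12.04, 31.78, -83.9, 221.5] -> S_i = 4.56*(-2.64)^i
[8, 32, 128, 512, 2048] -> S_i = 8*4^i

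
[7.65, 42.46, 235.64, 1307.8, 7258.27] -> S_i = 7.65*5.55^i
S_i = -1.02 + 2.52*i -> [-1.02, 1.5, 4.02, 6.54, 9.06]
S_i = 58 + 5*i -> [58, 63, 68, 73, 78]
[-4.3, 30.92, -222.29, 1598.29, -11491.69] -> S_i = -4.30*(-7.19)^i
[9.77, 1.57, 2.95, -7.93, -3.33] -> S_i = Random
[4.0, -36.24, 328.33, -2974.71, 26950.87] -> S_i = 4.00*(-9.06)^i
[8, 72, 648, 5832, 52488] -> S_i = 8*9^i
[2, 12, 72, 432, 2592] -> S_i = 2*6^i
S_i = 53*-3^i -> [53, -159, 477, -1431, 4293]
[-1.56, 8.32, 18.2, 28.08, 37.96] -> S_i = -1.56 + 9.88*i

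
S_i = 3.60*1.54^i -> [3.6, 5.54, 8.54, 13.15, 20.25]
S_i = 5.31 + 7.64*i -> [5.31, 12.95, 20.59, 28.23, 35.87]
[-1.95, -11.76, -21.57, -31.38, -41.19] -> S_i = -1.95 + -9.81*i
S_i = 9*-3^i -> [9, -27, 81, -243, 729]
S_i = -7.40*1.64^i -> [-7.4, -12.14, -19.9, -32.64, -53.53]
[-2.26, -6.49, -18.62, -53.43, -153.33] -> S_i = -2.26*2.87^i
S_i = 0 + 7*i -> [0, 7, 14, 21, 28]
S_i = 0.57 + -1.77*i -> [0.57, -1.2, -2.97, -4.74, -6.51]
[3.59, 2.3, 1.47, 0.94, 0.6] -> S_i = 3.59*0.64^i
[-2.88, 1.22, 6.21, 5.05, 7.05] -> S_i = Random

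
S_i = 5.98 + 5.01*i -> [5.98, 10.99, 16.0, 21.01, 26.02]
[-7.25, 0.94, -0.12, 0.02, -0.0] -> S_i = -7.25*(-0.13)^i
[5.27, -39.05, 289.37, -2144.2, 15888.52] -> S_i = 5.27*(-7.41)^i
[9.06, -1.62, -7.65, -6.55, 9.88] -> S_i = Random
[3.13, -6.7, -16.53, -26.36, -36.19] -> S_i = 3.13 + -9.83*i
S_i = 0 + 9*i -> [0, 9, 18, 27, 36]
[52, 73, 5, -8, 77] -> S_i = Random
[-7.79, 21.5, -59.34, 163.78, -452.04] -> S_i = -7.79*(-2.76)^i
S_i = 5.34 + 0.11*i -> [5.34, 5.45, 5.56, 5.67, 5.78]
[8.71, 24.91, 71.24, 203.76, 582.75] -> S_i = 8.71*2.86^i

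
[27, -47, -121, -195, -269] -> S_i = 27 + -74*i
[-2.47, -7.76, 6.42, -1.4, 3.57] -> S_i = Random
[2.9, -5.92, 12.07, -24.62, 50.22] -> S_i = 2.90*(-2.04)^i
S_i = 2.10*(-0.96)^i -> [2.1, -2.02, 1.94, -1.86, 1.78]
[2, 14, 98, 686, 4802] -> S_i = 2*7^i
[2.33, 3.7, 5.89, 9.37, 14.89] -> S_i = 2.33*1.59^i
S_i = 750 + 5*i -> [750, 755, 760, 765, 770]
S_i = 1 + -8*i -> [1, -7, -15, -23, -31]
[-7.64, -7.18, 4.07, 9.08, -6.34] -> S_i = Random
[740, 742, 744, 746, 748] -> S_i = 740 + 2*i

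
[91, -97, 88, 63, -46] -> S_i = Random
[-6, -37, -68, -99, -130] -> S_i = -6 + -31*i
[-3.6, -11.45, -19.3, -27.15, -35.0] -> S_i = -3.60 + -7.85*i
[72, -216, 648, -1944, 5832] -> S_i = 72*-3^i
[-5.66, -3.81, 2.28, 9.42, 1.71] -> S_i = Random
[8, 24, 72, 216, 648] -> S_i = 8*3^i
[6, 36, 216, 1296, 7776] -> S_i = 6*6^i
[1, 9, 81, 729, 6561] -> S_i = 1*9^i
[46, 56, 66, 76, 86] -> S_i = 46 + 10*i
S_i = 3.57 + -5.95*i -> [3.57, -2.38, -8.33, -14.28, -20.23]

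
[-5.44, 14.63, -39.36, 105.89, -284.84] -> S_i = -5.44*(-2.69)^i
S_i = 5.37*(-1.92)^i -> [5.37, -10.31, 19.8, -38.01, 72.98]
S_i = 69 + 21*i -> [69, 90, 111, 132, 153]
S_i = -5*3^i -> [-5, -15, -45, -135, -405]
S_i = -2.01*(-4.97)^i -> [-2.01, 9.99, -49.65, 246.75, -1226.37]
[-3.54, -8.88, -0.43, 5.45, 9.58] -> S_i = Random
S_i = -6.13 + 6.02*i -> [-6.13, -0.11, 5.91, 11.93, 17.95]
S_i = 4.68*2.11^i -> [4.68, 9.87, 20.84, 43.96, 92.76]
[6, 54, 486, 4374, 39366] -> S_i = 6*9^i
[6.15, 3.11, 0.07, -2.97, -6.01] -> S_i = 6.15 + -3.04*i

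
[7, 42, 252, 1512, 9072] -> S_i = 7*6^i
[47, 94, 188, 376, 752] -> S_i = 47*2^i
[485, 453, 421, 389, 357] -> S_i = 485 + -32*i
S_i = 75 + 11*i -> [75, 86, 97, 108, 119]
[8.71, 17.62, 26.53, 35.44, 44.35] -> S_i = 8.71 + 8.91*i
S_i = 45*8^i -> [45, 360, 2880, 23040, 184320]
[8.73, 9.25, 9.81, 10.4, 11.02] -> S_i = 8.73*1.06^i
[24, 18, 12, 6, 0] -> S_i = 24 + -6*i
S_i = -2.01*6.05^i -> [-2.01, -12.16, -73.57, -445.1, -2692.88]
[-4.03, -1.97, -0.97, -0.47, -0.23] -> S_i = -4.03*0.49^i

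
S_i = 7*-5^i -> [7, -35, 175, -875, 4375]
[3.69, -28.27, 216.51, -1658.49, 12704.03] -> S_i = 3.69*(-7.66)^i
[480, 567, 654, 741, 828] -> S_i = 480 + 87*i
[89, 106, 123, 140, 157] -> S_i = 89 + 17*i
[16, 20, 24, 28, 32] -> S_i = 16 + 4*i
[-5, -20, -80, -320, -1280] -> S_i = -5*4^i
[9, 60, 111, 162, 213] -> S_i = 9 + 51*i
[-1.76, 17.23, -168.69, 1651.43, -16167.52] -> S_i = -1.76*(-9.79)^i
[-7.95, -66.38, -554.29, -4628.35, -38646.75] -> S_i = -7.95*8.35^i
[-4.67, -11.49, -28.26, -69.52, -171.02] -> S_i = -4.67*2.46^i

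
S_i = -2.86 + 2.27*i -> [-2.86, -0.59, 1.68, 3.95, 6.22]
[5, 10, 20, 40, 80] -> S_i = 5*2^i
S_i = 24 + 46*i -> [24, 70, 116, 162, 208]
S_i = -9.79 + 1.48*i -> [-9.79, -8.31, -6.83, -5.35, -3.87]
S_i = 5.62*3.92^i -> [5.62, 22.03, 86.36, 338.53, 1327.03]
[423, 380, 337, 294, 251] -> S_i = 423 + -43*i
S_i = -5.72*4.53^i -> [-5.72, -25.91, -117.38, -531.73, -2408.73]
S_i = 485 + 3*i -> [485, 488, 491, 494, 497]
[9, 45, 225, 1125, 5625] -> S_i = 9*5^i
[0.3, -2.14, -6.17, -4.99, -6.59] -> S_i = Random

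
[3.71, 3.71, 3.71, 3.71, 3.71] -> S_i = 3.71 + 0.00*i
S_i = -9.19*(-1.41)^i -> [-9.19, 12.96, -18.27, 25.76, -36.32]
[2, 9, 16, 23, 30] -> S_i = 2 + 7*i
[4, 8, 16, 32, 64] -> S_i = 4*2^i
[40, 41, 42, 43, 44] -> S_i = 40 + 1*i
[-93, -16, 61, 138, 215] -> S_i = -93 + 77*i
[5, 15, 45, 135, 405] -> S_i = 5*3^i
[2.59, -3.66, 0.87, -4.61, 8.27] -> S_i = Random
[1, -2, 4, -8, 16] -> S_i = 1*-2^i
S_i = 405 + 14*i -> [405, 419, 433, 447, 461]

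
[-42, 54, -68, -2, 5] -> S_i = Random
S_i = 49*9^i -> [49, 441, 3969, 35721, 321489]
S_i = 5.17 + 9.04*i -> [5.17, 14.21, 23.25, 32.29, 41.33]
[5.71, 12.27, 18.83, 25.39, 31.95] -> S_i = 5.71 + 6.56*i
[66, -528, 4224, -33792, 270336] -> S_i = 66*-8^i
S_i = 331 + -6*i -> [331, 325, 319, 313, 307]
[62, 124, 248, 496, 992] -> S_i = 62*2^i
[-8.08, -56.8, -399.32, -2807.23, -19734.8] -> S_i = -8.08*7.03^i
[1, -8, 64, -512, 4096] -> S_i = 1*-8^i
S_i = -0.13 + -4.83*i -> [-0.13, -4.96, -9.79, -14.62, -19.45]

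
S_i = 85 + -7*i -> [85, 78, 71, 64, 57]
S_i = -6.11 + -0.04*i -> [-6.11, -6.15, -6.19, -6.23, -6.27]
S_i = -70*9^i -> [-70, -630, -5670, -51030, -459270]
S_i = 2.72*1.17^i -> [2.72, 3.18, 3.72, 4.36, 5.1]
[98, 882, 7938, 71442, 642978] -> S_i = 98*9^i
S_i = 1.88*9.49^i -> [1.88, 17.84, 169.31, 1606.78, 15248.34]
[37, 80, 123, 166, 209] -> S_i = 37 + 43*i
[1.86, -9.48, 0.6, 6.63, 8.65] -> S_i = Random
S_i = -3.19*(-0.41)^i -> [-3.19, 1.31, -0.54, 0.22, -0.09]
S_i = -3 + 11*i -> [-3, 8, 19, 30, 41]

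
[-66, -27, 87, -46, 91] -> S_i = Random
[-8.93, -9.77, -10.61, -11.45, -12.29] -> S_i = -8.93 + -0.84*i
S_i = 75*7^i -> [75, 525, 3675, 25725, 180075]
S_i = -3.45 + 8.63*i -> [-3.45, 5.18, 13.81, 22.44, 31.07]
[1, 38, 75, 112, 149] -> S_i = 1 + 37*i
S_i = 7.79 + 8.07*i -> [7.79, 15.86, 23.93, 32.0, 40.07]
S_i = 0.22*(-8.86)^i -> [0.22, -1.95, 17.27, -153.01, 1355.68]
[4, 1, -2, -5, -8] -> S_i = 4 + -3*i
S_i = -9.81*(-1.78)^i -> [-9.81, 17.46, -31.08, 55.33, -98.48]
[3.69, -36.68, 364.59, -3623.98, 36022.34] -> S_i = 3.69*(-9.94)^i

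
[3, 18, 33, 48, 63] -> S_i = 3 + 15*i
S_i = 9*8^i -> [9, 72, 576, 4608, 36864]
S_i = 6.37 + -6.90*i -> [6.37, -0.53, -7.43, -14.33, -21.23]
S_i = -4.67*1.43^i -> [-4.67, -6.68, -9.55, -13.66, -19.53]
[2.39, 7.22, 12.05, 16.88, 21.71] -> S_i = 2.39 + 4.83*i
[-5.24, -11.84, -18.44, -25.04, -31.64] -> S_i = -5.24 + -6.60*i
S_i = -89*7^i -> [-89, -623, -4361, -30527, -213689]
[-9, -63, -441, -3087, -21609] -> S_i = -9*7^i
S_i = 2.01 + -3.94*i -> [2.01, -1.93, -5.87, -9.81, -13.75]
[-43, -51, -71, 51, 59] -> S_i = Random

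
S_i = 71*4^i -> [71, 284, 1136, 4544, 18176]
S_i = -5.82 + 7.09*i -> [-5.82, 1.27, 8.36, 15.45, 22.54]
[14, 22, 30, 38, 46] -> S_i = 14 + 8*i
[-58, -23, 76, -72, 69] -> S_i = Random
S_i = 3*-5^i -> [3, -15, 75, -375, 1875]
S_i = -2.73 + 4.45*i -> [-2.73, 1.72, 6.17, 10.62, 15.07]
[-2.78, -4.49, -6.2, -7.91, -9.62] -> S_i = -2.78 + -1.71*i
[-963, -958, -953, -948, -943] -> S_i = -963 + 5*i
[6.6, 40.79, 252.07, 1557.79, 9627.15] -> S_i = 6.60*6.18^i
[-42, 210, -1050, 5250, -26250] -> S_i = -42*-5^i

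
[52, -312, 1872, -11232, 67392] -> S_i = 52*-6^i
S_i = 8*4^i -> [8, 32, 128, 512, 2048]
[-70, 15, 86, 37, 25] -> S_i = Random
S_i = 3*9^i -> [3, 27, 243, 2187, 19683]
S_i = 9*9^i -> [9, 81, 729, 6561, 59049]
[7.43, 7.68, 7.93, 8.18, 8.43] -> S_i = 7.43 + 0.25*i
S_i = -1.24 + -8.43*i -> [-1.24, -9.67, -18.1, -26.53, -34.96]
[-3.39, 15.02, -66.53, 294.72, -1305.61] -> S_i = -3.39*(-4.43)^i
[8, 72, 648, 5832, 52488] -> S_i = 8*9^i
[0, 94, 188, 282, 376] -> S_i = 0 + 94*i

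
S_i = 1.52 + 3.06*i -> [1.52, 4.58, 7.64, 10.7, 13.76]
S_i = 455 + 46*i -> [455, 501, 547, 593, 639]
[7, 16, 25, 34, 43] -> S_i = 7 + 9*i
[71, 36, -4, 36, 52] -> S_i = Random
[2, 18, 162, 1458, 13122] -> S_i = 2*9^i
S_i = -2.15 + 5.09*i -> [-2.15, 2.94, 8.03, 13.12, 18.21]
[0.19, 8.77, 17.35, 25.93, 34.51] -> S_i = 0.19 + 8.58*i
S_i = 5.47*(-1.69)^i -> [5.47, -9.24, 15.62, -26.4, 44.62]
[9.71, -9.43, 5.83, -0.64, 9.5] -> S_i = Random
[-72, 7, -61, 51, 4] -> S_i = Random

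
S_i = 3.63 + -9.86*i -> [3.63, -6.23, -16.09, -25.95, -35.81]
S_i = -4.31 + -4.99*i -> [-4.31, -9.3, -14.29, -19.28, -24.27]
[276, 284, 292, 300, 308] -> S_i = 276 + 8*i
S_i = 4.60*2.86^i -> [4.6, 13.16, 37.63, 107.61, 307.77]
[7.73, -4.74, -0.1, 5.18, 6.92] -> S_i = Random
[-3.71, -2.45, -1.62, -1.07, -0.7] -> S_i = -3.71*0.66^i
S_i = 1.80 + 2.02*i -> [1.8, 3.82, 5.84, 7.86, 9.88]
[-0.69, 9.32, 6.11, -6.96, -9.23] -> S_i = Random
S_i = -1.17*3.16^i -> [-1.17, -3.7, -11.68, -36.92, -116.66]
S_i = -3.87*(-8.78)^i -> [-3.87, 33.98, -298.33, 2619.36, -22997.94]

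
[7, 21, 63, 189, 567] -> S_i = 7*3^i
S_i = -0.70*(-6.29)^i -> [-0.7, 4.4, -27.69, 174.2, -1095.72]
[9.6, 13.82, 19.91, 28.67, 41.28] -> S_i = 9.60*1.44^i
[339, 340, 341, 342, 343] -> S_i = 339 + 1*i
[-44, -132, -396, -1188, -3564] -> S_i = -44*3^i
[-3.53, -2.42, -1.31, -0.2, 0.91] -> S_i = -3.53 + 1.11*i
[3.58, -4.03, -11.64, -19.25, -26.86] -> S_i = 3.58 + -7.61*i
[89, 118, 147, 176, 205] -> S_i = 89 + 29*i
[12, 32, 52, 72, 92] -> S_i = 12 + 20*i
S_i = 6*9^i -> [6, 54, 486, 4374, 39366]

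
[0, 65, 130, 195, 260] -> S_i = 0 + 65*i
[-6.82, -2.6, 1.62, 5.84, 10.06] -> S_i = -6.82 + 4.22*i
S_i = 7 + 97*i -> [7, 104, 201, 298, 395]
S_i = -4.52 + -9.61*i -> [-4.52, -14.13, -23.74, -33.35, -42.96]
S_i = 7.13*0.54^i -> [7.13, 3.85, 2.08, 1.12, 0.61]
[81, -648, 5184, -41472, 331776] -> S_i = 81*-8^i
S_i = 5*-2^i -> [5, -10, 20, -40, 80]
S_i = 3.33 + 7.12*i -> [3.33, 10.45, 17.57, 24.69, 31.81]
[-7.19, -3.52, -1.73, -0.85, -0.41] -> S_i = -7.19*0.49^i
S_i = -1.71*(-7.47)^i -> [-1.71, 12.77, -95.42, 712.78, -5324.5]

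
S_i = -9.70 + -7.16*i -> [-9.7, -16.86, -24.02, -31.18, -38.34]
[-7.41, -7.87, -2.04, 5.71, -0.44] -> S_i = Random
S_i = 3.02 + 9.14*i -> [3.02, 12.16, 21.3, 30.44, 39.58]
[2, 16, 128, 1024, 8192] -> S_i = 2*8^i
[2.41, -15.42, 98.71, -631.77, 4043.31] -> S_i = 2.41*(-6.40)^i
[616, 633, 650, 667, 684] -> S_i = 616 + 17*i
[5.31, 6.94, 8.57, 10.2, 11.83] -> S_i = 5.31 + 1.63*i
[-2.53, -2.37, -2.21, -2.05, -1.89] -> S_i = -2.53 + 0.16*i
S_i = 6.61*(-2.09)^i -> [6.61, -13.81, 28.87, -60.34, 126.12]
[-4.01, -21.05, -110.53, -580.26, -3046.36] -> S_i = -4.01*5.25^i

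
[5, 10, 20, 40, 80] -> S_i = 5*2^i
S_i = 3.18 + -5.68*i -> [3.18, -2.5, -8.18, -13.86, -19.54]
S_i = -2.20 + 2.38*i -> [-2.2, 0.18, 2.56, 4.94, 7.32]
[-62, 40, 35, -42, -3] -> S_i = Random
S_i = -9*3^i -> [-9, -27, -81, -243, -729]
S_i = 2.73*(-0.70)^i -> [2.73, -1.91, 1.34, -0.94, 0.66]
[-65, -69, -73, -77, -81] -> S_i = -65 + -4*i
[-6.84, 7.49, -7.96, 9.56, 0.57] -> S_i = Random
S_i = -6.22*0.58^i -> [-6.22, -3.61, -2.09, -1.21, -0.7]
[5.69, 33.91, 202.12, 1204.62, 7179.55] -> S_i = 5.69*5.96^i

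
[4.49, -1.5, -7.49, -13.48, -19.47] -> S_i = 4.49 + -5.99*i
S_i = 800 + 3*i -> [800, 803, 806, 809, 812]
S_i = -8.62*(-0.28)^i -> [-8.62, 2.41, -0.68, 0.19, -0.05]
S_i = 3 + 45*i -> [3, 48, 93, 138, 183]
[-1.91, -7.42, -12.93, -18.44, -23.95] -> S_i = -1.91 + -5.51*i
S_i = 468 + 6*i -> [468, 474, 480, 486, 492]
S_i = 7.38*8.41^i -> [7.38, 62.07, 521.97, 4389.8, 36918.19]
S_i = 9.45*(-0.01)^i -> [9.45, -0.09, 0.0, -0.0, 0.0]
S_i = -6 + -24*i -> [-6, -30, -54, -78, -102]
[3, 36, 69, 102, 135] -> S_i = 3 + 33*i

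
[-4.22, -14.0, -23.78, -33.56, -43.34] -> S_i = -4.22 + -9.78*i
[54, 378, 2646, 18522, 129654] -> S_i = 54*7^i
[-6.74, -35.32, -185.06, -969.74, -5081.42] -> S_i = -6.74*5.24^i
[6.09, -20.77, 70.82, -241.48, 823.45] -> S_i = 6.09*(-3.41)^i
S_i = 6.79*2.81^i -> [6.79, 19.08, 53.61, 150.66, 423.35]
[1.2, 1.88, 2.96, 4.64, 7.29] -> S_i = 1.20*1.57^i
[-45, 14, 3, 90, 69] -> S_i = Random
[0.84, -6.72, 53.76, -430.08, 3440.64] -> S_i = 0.84*(-8.00)^i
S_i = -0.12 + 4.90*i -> [-0.12, 4.78, 9.68, 14.58, 19.48]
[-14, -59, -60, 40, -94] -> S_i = Random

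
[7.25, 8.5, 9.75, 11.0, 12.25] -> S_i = 7.25 + 1.25*i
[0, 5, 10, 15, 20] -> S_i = 0 + 5*i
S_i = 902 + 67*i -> [902, 969, 1036, 1103, 1170]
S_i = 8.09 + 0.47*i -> [8.09, 8.56, 9.03, 9.5, 9.97]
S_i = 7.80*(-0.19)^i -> [7.8, -1.48, 0.28, -0.05, 0.01]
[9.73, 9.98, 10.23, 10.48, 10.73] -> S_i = 9.73 + 0.25*i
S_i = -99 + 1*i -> [-99, -98, -97, -96, -95]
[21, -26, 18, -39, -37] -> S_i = Random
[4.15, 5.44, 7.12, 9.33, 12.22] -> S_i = 4.15*1.31^i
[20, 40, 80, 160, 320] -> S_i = 20*2^i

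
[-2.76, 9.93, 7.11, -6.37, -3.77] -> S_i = Random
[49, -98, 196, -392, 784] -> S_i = 49*-2^i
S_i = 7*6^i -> [7, 42, 252, 1512, 9072]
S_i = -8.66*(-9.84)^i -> [-8.66, 85.21, -838.51, 8250.94, -81189.2]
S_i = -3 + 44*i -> [-3, 41, 85, 129, 173]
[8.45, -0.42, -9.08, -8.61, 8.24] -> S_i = Random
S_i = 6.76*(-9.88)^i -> [6.76, -66.79, 659.87, -6519.55, 64413.14]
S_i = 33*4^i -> [33, 132, 528, 2112, 8448]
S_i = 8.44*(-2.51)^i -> [8.44, -21.18, 53.17, -133.46, 334.99]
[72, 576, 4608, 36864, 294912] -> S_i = 72*8^i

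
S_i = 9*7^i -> [9, 63, 441, 3087, 21609]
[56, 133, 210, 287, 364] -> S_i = 56 + 77*i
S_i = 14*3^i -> [14, 42, 126, 378, 1134]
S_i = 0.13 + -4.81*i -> [0.13, -4.68, -9.49, -14.3, -19.11]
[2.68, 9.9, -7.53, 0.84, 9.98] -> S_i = Random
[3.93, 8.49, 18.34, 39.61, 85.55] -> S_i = 3.93*2.16^i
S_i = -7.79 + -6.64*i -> [-7.79, -14.43, -21.07, -27.71, -34.35]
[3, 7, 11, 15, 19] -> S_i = 3 + 4*i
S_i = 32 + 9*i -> [32, 41, 50, 59, 68]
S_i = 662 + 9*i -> [662, 671, 680, 689, 698]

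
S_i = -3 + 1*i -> [-3, -2, -1, 0, 1]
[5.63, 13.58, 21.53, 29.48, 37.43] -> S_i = 5.63 + 7.95*i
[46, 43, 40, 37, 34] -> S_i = 46 + -3*i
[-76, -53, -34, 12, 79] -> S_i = Random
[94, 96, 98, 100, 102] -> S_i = 94 + 2*i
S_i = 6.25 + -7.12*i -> [6.25, -0.87, -7.99, -15.11, -22.23]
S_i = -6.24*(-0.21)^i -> [-6.24, 1.31, -0.28, 0.06, -0.01]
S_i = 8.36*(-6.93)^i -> [8.36, -57.93, 401.49, -2782.31, 19281.43]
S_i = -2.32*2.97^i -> [-2.32, -6.89, -20.46, -60.78, -180.52]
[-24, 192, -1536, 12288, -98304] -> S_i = -24*-8^i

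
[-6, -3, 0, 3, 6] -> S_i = -6 + 3*i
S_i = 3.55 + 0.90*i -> [3.55, 4.45, 5.35, 6.25, 7.15]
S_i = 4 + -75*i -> [4, -71, -146, -221, -296]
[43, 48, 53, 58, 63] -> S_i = 43 + 5*i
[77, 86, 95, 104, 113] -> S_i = 77 + 9*i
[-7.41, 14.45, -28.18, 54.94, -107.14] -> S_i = -7.41*(-1.95)^i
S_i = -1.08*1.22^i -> [-1.08, -1.32, -1.61, -1.96, -2.39]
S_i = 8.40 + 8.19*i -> [8.4, 16.59, 24.78, 32.97, 41.16]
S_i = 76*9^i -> [76, 684, 6156, 55404, 498636]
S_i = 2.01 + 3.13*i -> [2.01, 5.14, 8.27, 11.4, 14.53]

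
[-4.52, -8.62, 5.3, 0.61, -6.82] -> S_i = Random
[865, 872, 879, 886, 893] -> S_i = 865 + 7*i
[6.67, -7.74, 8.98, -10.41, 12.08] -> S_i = 6.67*(-1.16)^i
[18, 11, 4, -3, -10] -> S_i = 18 + -7*i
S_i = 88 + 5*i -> [88, 93, 98, 103, 108]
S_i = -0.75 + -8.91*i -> [-0.75, -9.66, -18.57, -27.48, -36.39]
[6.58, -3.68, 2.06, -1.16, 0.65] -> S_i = 6.58*(-0.56)^i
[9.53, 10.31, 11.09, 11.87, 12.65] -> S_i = 9.53 + 0.78*i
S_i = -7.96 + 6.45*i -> [-7.96, -1.51, 4.94, 11.39, 17.84]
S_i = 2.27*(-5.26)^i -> [2.27, -11.94, 62.81, -330.36, 1737.68]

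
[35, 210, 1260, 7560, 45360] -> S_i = 35*6^i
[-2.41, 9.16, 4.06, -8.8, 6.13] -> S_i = Random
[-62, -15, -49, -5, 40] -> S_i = Random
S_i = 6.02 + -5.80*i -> [6.02, 0.22, -5.58, -11.38, -17.18]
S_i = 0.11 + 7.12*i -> [0.11, 7.23, 14.35, 21.47, 28.59]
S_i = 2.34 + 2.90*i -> [2.34, 5.24, 8.14, 11.04, 13.94]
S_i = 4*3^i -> [4, 12, 36, 108, 324]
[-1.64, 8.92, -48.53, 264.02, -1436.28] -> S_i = -1.64*(-5.44)^i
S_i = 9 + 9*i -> [9, 18, 27, 36, 45]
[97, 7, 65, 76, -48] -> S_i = Random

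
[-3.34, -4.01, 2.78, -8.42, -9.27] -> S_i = Random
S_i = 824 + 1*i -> [824, 825, 826, 827, 828]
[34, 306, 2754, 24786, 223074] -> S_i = 34*9^i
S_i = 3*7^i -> [3, 21, 147, 1029, 7203]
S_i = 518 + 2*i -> [518, 520, 522, 524, 526]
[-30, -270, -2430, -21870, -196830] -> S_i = -30*9^i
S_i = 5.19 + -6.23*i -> [5.19, -1.04, -7.27, -13.5, -19.73]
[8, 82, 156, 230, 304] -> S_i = 8 + 74*i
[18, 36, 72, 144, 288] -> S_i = 18*2^i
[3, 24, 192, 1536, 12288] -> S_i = 3*8^i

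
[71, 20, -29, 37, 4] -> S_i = Random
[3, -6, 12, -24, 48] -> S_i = 3*-2^i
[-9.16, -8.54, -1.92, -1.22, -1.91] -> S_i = Random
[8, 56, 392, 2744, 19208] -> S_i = 8*7^i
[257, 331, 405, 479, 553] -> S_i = 257 + 74*i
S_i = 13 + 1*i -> [13, 14, 15, 16, 17]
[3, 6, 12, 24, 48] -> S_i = 3*2^i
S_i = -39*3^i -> [-39, -117, -351, -1053, -3159]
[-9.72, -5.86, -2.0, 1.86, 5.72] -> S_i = -9.72 + 3.86*i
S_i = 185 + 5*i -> [185, 190, 195, 200, 205]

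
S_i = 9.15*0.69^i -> [9.15, 6.31, 4.36, 3.01, 2.07]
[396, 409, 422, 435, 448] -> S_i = 396 + 13*i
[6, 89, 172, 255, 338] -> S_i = 6 + 83*i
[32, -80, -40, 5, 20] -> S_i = Random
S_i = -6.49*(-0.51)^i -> [-6.49, 3.31, -1.69, 0.86, -0.44]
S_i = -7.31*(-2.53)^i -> [-7.31, 18.49, -46.79, 118.38, -299.5]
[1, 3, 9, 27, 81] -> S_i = 1*3^i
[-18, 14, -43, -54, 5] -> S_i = Random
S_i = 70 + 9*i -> [70, 79, 88, 97, 106]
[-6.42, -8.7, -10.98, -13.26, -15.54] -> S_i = -6.42 + -2.28*i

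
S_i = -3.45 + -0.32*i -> [-3.45, -3.77, -4.09, -4.41, -4.73]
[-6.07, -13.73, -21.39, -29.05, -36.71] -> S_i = -6.07 + -7.66*i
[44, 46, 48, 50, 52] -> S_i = 44 + 2*i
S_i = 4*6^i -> [4, 24, 144, 864, 5184]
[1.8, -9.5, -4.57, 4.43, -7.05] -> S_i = Random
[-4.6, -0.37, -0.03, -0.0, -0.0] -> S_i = -4.60*0.08^i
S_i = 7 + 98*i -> [7, 105, 203, 301, 399]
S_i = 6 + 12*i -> [6, 18, 30, 42, 54]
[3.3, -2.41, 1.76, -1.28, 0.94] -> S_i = 3.30*(-0.73)^i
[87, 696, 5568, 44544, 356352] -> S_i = 87*8^i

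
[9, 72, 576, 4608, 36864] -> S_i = 9*8^i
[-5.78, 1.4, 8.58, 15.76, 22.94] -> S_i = -5.78 + 7.18*i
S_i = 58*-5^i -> [58, -290, 1450, -7250, 36250]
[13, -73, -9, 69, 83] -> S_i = Random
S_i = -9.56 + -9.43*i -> [-9.56, -18.99, -28.42, -37.85, -47.28]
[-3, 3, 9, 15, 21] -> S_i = -3 + 6*i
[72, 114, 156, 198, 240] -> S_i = 72 + 42*i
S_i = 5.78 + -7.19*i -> [5.78, -1.41, -8.6, -15.79, -22.98]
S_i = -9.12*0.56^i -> [-9.12, -5.11, -2.86, -1.6, -0.9]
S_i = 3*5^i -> [3, 15, 75, 375, 1875]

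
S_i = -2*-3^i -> [-2, 6, -18, 54, -162]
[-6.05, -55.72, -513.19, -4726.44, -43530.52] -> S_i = -6.05*9.21^i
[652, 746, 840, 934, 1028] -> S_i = 652 + 94*i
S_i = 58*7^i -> [58, 406, 2842, 19894, 139258]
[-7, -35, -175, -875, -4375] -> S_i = -7*5^i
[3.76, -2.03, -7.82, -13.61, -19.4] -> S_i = 3.76 + -5.79*i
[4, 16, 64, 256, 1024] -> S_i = 4*4^i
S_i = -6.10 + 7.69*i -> [-6.1, 1.59, 9.28, 16.97, 24.66]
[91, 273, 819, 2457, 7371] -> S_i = 91*3^i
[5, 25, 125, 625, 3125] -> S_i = 5*5^i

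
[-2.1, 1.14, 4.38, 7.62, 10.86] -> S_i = -2.10 + 3.24*i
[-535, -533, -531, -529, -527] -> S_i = -535 + 2*i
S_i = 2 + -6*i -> [2, -4, -10, -16, -22]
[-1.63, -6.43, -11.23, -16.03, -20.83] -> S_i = -1.63 + -4.80*i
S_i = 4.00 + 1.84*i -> [4.0, 5.84, 7.68, 9.52, 11.36]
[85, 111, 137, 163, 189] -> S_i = 85 + 26*i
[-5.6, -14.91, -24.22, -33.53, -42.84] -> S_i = -5.60 + -9.31*i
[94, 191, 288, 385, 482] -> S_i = 94 + 97*i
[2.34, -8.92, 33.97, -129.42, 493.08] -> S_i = 2.34*(-3.81)^i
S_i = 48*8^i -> [48, 384, 3072, 24576, 196608]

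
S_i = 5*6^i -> [5, 30, 180, 1080, 6480]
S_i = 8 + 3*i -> [8, 11, 14, 17, 20]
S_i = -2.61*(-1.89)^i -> [-2.61, 4.93, -9.32, 17.62, -33.3]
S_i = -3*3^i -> [-3, -9, -27, -81, -243]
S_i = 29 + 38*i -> [29, 67, 105, 143, 181]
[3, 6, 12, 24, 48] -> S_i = 3*2^i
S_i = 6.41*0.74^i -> [6.41, 4.74, 3.51, 2.6, 1.92]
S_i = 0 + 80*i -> [0, 80, 160, 240, 320]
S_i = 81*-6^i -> [81, -486, 2916, -17496, 104976]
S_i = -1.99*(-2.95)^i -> [-1.99, 5.87, -17.32, 51.09, -150.71]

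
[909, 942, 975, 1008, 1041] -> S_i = 909 + 33*i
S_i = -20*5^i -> [-20, -100, -500, -2500, -12500]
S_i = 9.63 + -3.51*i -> [9.63, 6.12, 2.61, -0.9, -4.41]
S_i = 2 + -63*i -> [2, -61, -124, -187, -250]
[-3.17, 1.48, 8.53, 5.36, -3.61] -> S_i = Random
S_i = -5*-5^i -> [-5, 25, -125, 625, -3125]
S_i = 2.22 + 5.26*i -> [2.22, 7.48, 12.74, 18.0, 23.26]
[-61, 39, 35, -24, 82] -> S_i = Random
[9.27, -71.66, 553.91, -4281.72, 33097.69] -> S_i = 9.27*(-7.73)^i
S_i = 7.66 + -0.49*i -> [7.66, 7.17, 6.68, 6.19, 5.7]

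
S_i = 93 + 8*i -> [93, 101, 109, 117, 125]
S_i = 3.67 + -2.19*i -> [3.67, 1.48, -0.71, -2.9, -5.09]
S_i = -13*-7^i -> [-13, 91, -637, 4459, -31213]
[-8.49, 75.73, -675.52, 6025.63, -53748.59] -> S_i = -8.49*(-8.92)^i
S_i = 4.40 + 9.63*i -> [4.4, 14.03, 23.66, 33.29, 42.92]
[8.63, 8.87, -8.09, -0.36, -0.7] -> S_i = Random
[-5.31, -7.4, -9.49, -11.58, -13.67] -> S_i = -5.31 + -2.09*i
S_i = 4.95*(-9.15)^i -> [4.95, -45.29, 414.43, -3792.0, 34696.81]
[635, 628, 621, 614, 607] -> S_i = 635 + -7*i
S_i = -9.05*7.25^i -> [-9.05, -65.61, -475.69, -3448.76, -25003.49]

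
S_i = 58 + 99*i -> [58, 157, 256, 355, 454]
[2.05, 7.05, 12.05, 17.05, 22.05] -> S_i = 2.05 + 5.00*i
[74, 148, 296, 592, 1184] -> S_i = 74*2^i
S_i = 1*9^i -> [1, 9, 81, 729, 6561]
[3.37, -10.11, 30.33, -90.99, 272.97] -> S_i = 3.37*(-3.00)^i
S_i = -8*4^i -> [-8, -32, -128, -512, -2048]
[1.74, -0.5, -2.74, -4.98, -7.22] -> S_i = 1.74 + -2.24*i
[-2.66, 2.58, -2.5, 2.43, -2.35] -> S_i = -2.66*(-0.97)^i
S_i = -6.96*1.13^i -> [-6.96, -7.86, -8.89, -10.04, -11.35]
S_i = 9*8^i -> [9, 72, 576, 4608, 36864]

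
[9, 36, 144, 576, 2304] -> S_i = 9*4^i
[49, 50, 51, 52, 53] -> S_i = 49 + 1*i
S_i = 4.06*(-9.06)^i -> [4.06, -36.78, 333.26, -3019.33, 27355.13]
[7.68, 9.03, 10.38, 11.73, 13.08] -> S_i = 7.68 + 1.35*i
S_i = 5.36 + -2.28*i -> [5.36, 3.08, 0.8, -1.48, -3.76]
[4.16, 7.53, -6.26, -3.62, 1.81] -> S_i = Random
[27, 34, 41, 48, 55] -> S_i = 27 + 7*i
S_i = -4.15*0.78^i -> [-4.15, -3.24, -2.52, -1.97, -1.54]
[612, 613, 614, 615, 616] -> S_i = 612 + 1*i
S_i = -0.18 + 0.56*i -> [-0.18, 0.38, 0.94, 1.5, 2.06]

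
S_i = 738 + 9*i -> [738, 747, 756, 765, 774]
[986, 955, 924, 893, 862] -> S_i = 986 + -31*i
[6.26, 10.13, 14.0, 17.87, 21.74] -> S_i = 6.26 + 3.87*i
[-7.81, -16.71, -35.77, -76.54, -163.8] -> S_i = -7.81*2.14^i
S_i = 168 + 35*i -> [168, 203, 238, 273, 308]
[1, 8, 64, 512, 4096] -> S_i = 1*8^i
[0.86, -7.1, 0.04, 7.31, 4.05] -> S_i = Random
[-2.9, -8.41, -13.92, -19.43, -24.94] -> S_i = -2.90 + -5.51*i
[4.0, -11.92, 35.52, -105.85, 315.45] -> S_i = 4.00*(-2.98)^i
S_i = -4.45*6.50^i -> [-4.45, -28.92, -188.01, -1222.08, -7943.53]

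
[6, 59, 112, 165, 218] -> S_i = 6 + 53*i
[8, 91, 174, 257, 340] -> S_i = 8 + 83*i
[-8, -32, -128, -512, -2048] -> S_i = -8*4^i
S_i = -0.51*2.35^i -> [-0.51, -1.2, -2.82, -6.62, -15.55]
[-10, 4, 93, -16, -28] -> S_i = Random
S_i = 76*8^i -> [76, 608, 4864, 38912, 311296]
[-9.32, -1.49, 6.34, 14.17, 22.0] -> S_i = -9.32 + 7.83*i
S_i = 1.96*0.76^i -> [1.96, 1.49, 1.13, 0.86, 0.65]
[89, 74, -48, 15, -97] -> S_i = Random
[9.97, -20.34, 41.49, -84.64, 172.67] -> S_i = 9.97*(-2.04)^i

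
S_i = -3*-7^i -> [-3, 21, -147, 1029, -7203]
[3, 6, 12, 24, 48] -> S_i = 3*2^i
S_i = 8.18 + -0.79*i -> [8.18, 7.39, 6.6, 5.81, 5.02]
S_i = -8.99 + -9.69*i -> [-8.99, -18.68, -28.37, -38.06, -47.75]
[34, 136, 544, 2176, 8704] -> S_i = 34*4^i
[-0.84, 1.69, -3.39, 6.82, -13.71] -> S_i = -0.84*(-2.01)^i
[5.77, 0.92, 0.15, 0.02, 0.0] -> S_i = 5.77*0.16^i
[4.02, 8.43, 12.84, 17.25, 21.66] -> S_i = 4.02 + 4.41*i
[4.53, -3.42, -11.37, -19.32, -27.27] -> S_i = 4.53 + -7.95*i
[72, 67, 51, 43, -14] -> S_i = Random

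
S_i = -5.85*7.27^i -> [-5.85, -42.53, -309.19, -2247.81, -16341.56]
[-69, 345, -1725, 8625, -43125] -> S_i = -69*-5^i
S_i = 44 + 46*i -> [44, 90, 136, 182, 228]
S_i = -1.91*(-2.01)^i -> [-1.91, 3.84, -7.72, 15.51, -31.18]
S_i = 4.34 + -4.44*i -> [4.34, -0.1, -4.54, -8.98, -13.42]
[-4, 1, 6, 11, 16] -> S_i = -4 + 5*i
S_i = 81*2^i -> [81, 162, 324, 648, 1296]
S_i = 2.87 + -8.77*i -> [2.87, -5.9, -14.67, -23.44, -32.21]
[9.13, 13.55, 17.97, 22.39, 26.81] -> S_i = 9.13 + 4.42*i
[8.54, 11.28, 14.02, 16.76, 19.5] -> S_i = 8.54 + 2.74*i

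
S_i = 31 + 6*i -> [31, 37, 43, 49, 55]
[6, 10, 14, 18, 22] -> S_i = 6 + 4*i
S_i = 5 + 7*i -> [5, 12, 19, 26, 33]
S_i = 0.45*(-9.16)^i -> [0.45, -4.12, 37.76, -345.86, 3168.07]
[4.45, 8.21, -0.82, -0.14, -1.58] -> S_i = Random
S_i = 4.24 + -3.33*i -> [4.24, 0.91, -2.42, -5.75, -9.08]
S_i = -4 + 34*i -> [-4, 30, 64, 98, 132]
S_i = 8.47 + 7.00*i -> [8.47, 15.47, 22.47, 29.47, 36.47]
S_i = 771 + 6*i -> [771, 777, 783, 789, 795]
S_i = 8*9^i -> [8, 72, 648, 5832, 52488]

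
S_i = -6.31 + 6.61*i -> [-6.31, 0.3, 6.91, 13.52, 20.13]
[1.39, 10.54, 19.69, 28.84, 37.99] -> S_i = 1.39 + 9.15*i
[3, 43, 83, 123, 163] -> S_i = 3 + 40*i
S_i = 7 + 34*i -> [7, 41, 75, 109, 143]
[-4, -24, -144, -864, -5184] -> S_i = -4*6^i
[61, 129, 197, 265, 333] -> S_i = 61 + 68*i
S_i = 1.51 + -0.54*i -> [1.51, 0.97, 0.43, -0.11, -0.65]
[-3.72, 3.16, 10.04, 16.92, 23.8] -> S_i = -3.72 + 6.88*i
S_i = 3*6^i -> [3, 18, 108, 648, 3888]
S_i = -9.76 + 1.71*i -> [-9.76, -8.05, -6.34, -4.63, -2.92]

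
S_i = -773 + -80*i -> [-773, -853, -933, -1013, -1093]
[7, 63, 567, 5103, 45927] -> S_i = 7*9^i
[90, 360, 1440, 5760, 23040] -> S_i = 90*4^i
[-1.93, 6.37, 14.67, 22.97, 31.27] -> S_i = -1.93 + 8.30*i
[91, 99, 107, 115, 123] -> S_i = 91 + 8*i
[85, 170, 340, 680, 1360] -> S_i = 85*2^i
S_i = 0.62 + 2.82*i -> [0.62, 3.44, 6.26, 9.08, 11.9]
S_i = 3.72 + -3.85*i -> [3.72, -0.13, -3.98, -7.83, -11.68]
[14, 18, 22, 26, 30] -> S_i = 14 + 4*i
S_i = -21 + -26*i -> [-21, -47, -73, -99, -125]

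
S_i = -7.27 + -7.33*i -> [-7.27, -14.6, -21.93, -29.26, -36.59]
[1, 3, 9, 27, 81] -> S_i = 1*3^i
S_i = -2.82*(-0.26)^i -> [-2.82, 0.73, -0.19, 0.05, -0.01]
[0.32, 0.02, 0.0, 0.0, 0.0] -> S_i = 0.32*0.05^i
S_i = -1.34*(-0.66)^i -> [-1.34, 0.88, -0.58, 0.39, -0.25]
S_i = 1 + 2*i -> [1, 3, 5, 7, 9]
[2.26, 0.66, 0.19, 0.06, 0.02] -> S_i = 2.26*0.29^i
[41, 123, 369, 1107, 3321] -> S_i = 41*3^i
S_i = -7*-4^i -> [-7, 28, -112, 448, -1792]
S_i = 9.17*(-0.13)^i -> [9.17, -1.19, 0.15, -0.02, 0.0]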